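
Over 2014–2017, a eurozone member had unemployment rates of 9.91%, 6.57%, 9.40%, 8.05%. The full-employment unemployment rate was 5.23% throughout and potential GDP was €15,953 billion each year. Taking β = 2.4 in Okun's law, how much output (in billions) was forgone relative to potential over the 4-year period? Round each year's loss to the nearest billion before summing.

€4,982 billion

Year 2014: gap = -2.4 × (9.91 - 5.23) = -11.232%, loss ≈ 15953 × 11.232/100 ≈ 1792.
Year 2015: gap = -2.4 × (6.57 - 5.23) = -3.216%, loss ≈ 15953 × 3.216/100 ≈ 513.
Year 2016: gap = -2.4 × (9.4 - 5.23) = -10.008%, loss ≈ 15953 × 10.008/100 ≈ 1597.
Year 2017: gap = -2.4 × (8.05 - 5.23) = -6.768%, loss ≈ 15953 × 6.768/100 ≈ 1080.
Total lost output = 1792 + 513 + 1597 + 1080 = 4982 billion.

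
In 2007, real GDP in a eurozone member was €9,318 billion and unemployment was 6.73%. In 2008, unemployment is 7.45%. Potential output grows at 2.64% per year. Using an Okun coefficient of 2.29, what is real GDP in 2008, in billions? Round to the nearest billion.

Δu = 7.45 - 6.73 = 0.72 points.
Okun's law (growth form): g_Y = g_Y* - β × Δu = 2.64 - 2.29 × (0.72) = 2.64 - 1.6488 = 0.9912%.
Real GDP in the next year = 9318 × (1 + 0.9912/100) = 9318 × 1.009912 ≈ 9410 billion.

€9,410 billion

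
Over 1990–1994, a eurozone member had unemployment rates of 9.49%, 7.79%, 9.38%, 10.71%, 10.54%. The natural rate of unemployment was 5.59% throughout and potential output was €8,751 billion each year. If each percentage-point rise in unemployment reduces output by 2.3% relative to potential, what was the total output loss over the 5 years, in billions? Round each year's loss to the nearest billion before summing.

€4,018 billion

Year 1990: gap = -2.3 × (9.49 - 5.59) = -8.97%, loss ≈ 8751 × 8.97/100 ≈ 785.
Year 1991: gap = -2.3 × (7.79 - 5.59) = -5.06%, loss ≈ 8751 × 5.06/100 ≈ 443.
Year 1992: gap = -2.3 × (9.38 - 5.59) = -8.717%, loss ≈ 8751 × 8.717/100 ≈ 763.
Year 1993: gap = -2.3 × (10.71 - 5.59) = -11.776%, loss ≈ 8751 × 11.776/100 ≈ 1031.
Year 1994: gap = -2.3 × (10.54 - 5.59) = -11.385%, loss ≈ 8751 × 11.385/100 ≈ 996.
Total lost output = 785 + 443 + 763 + 1031 + 996 = 4018 billion.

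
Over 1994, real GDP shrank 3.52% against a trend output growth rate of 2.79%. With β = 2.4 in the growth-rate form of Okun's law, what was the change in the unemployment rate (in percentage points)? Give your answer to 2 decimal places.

Growth-rate Okun's law: g_Y = g_Y* - β × Δu, so Δu = (g_Y* - g_Y)/β.
Δu = (2.79 + 3.52)/2.4 = 6.31/2.4 = 2.63 percentage points.

2.63 percentage points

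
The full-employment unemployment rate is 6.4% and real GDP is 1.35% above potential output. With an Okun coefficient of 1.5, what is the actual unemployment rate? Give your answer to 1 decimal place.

5.5%

From Okun's law, u - u* = -(output gap)/β = -(1.35)/1.5 = -0.9 points.
So u = 6.4 - 0.9 = 5.5%.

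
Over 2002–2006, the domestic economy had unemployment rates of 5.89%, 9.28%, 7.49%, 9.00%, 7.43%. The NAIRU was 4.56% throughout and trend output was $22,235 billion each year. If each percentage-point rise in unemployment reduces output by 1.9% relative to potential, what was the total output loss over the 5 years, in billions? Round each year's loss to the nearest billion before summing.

$6,882 billion

Year 2002: gap = -1.9 × (5.89 - 4.56) = -2.527%, loss ≈ 22235 × 2.527/100 ≈ 562.
Year 2003: gap = -1.9 × (9.28 - 4.56) = -8.968%, loss ≈ 22235 × 8.968/100 ≈ 1994.
Year 2004: gap = -1.9 × (7.49 - 4.56) = -5.567%, loss ≈ 22235 × 5.567/100 ≈ 1238.
Year 2005: gap = -1.9 × (9 - 4.56) = -8.436%, loss ≈ 22235 × 8.436/100 ≈ 1876.
Year 2006: gap = -1.9 × (7.43 - 4.56) = -5.453%, loss ≈ 22235 × 5.453/100 ≈ 1212.
Total lost output = 562 + 1994 + 1238 + 1876 + 1212 = 6882 billion.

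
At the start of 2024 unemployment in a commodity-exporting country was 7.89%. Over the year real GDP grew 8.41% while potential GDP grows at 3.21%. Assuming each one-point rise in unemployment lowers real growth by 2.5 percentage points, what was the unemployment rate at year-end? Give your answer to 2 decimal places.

Growth-rate Okun's law: g_Y = g_Y* - β × Δu, so Δu = (g_Y* - g_Y)/β.
Δu = (3.21 - 8.41)/2.5 = -5.2/2.5 = -2.08 percentage points.
Year-end unemployment = 7.89 - 2.08 = 5.81%.

5.81%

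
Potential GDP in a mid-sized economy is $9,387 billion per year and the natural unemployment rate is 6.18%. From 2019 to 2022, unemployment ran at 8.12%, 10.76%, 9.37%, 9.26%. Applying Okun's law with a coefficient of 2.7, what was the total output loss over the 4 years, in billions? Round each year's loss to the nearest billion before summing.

$3,243 billion

Year 2019: gap = -2.7 × (8.12 - 6.18) = -5.238%, loss ≈ 9387 × 5.238/100 ≈ 492.
Year 2020: gap = -2.7 × (10.76 - 6.18) = -12.366%, loss ≈ 9387 × 12.366/100 ≈ 1161.
Year 2021: gap = -2.7 × (9.37 - 6.18) = -8.613%, loss ≈ 9387 × 8.613/100 ≈ 809.
Year 2022: gap = -2.7 × (9.26 - 6.18) = -8.316%, loss ≈ 9387 × 8.316/100 ≈ 781.
Total lost output = 492 + 1161 + 809 + 781 = 3243 billion.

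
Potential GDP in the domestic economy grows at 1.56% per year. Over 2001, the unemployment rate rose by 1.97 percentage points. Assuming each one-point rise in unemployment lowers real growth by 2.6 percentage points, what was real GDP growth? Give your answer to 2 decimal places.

Growth-rate Okun's law: g_Y = g_Y* - β × Δu.
g_Y = 1.56 - 2.6 × (1.97) = 1.56 - 5.122 = -3.562%, i.e. -3.56% to 2 d.p.

-3.56%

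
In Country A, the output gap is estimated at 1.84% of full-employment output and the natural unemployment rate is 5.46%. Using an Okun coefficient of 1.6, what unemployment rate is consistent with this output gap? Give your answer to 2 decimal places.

From Okun's law, u - u* = -(output gap)/β = -(1.84)/1.6 = -1.15 points.
So u = 5.46 - 1.15 = 4.31%.

4.31%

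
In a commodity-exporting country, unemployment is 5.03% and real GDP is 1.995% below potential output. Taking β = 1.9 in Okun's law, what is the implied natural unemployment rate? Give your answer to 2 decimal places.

From Okun's law, u - u* = -(output gap)/β = -(-1.995)/1.9 = 1.05 points.
So u* = 5.03 - 1.05 = 3.98%.

3.98%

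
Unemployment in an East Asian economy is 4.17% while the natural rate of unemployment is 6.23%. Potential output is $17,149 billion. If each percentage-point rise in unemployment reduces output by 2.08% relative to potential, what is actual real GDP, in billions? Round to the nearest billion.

Unemployment gap = 4.17 - 6.23 = -2.06 points, so the output gap is -2.08 × (-2.06) = 4.2848%.
Actual GDP = 17149 × (1 + 4.2848/100) = 17149 × 1.042848 ≈ 17884 billion.

$17,884 billion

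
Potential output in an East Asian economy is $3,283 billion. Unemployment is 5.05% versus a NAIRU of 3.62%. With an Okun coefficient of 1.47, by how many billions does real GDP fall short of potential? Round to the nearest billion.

Output gap = -1.47 × (5.05 - 3.62) = -1.47 × 1.43 = -2.1021%.
Actual GDP ≈ 3283 × 0.978979 ≈ 3214 billion, so the shortfall is 3283 - 3214 = 69 billion.

$69 billion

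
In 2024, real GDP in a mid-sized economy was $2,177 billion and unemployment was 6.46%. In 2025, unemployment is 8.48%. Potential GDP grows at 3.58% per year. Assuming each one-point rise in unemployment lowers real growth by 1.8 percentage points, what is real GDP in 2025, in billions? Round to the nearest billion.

Δu = 8.48 - 6.46 = 2.02 points.
Okun's law (growth form): g_Y = g_Y* - β × Δu = 3.58 - 1.8 × (2.02) = 3.58 - 3.636 = -0.056%.
Real GDP in the next year = 2177 × (1 - 0.056/100) = 2177 × 0.99944 ≈ 2176 billion.

$2,176 billion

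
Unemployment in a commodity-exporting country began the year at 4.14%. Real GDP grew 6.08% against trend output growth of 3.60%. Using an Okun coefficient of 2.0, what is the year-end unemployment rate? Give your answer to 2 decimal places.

Growth-rate Okun's law: g_Y = g_Y* - β × Δu, so Δu = (g_Y* - g_Y)/β.
Δu = (3.6 - 6.08)/2.0 = -2.48/2.0 = -1.24 percentage points.
Year-end unemployment = 4.14 - 1.24 = 2.90%.

2.90%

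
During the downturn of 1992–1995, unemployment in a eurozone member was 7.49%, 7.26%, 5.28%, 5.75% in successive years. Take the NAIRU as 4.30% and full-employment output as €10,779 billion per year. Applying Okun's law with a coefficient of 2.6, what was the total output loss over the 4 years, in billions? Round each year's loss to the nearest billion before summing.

€2,405 billion

Year 1992: gap = -2.6 × (7.49 - 4.3) = -8.294%, loss ≈ 10779 × 8.294/100 ≈ 894.
Year 1993: gap = -2.6 × (7.26 - 4.3) = -7.696%, loss ≈ 10779 × 7.696/100 ≈ 830.
Year 1994: gap = -2.6 × (5.28 - 4.3) = -2.548%, loss ≈ 10779 × 2.548/100 ≈ 275.
Year 1995: gap = -2.6 × (5.75 - 4.3) = -3.77%, loss ≈ 10779 × 3.77/100 ≈ 406.
Total lost output = 894 + 830 + 275 + 406 = 2405 billion.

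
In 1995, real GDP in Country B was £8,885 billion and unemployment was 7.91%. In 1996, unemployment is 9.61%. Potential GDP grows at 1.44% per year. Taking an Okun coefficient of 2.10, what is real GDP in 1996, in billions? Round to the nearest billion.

Δu = 9.61 - 7.91 = 1.7 points.
Okun's law (growth form): g_Y = g_Y* - β × Δu = 1.44 - 2.10 × (1.70) = 1.44 - 3.57 = -2.13%.
Real GDP in the next year = 8885 × (1 - 2.13/100) = 8885 × 0.9787 ≈ 8696 billion.

£8,696 billion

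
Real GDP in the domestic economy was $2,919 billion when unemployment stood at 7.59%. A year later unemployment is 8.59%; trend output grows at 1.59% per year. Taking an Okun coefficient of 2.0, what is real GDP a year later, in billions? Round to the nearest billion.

Δu = 8.59 - 7.59 = 1 point.
Okun's law (growth form): g_Y = g_Y* - β × Δu = 1.59 - 2.0 × (1.00) = 1.59 - 2 = -0.41%.
Real GDP in the next year = 2919 × (1 - 0.41/100) = 2919 × 0.9959 ≈ 2907 billion.

$2,907 billion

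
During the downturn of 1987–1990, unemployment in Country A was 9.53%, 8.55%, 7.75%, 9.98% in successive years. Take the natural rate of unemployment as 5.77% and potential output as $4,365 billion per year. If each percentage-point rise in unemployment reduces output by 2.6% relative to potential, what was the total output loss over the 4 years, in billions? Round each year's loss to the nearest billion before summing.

Year 1987: gap = -2.6 × (9.53 - 5.77) = -9.776%, loss ≈ 4365 × 9.776/100 ≈ 427.
Year 1988: gap = -2.6 × (8.55 - 5.77) = -7.228%, loss ≈ 4365 × 7.228/100 ≈ 316.
Year 1989: gap = -2.6 × (7.75 - 5.77) = -5.148%, loss ≈ 4365 × 5.148/100 ≈ 225.
Year 1990: gap = -2.6 × (9.98 - 5.77) = -10.946%, loss ≈ 4365 × 10.946/100 ≈ 478.
Total lost output = 427 + 316 + 225 + 478 = 1446 billion.

$1,446 billion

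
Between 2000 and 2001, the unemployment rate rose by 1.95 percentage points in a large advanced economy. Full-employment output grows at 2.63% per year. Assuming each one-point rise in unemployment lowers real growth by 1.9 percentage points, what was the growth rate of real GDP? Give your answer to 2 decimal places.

-1.08%

Growth-rate Okun's law: g_Y = g_Y* - β × Δu.
g_Y = 2.63 - 1.9 × (1.95) = 2.63 - 3.705 = -1.075%, i.e. -1.08% to 2 d.p.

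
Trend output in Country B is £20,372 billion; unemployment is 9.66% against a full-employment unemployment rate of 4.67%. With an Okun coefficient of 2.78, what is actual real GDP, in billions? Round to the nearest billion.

Unemployment gap = 9.66 - 4.67 = 4.99 points, so the output gap is -2.78 × 4.99 = -13.8722%.
Actual GDP = 20372 × (1 - 13.8722/100) = 20372 × 0.861278 ≈ 17546 billion.

£17,546 billion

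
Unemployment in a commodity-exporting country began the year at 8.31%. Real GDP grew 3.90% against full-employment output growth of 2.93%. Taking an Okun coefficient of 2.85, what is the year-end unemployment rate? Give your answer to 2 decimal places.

Growth-rate Okun's law: g_Y = g_Y* - β × Δu, so Δu = (g_Y* - g_Y)/β.
Δu = (2.93 - 3.9)/2.85 = -0.97/2.85 = -0.34 percentage points.
Year-end unemployment = 8.31 - 0.34 = 7.97%.

7.97%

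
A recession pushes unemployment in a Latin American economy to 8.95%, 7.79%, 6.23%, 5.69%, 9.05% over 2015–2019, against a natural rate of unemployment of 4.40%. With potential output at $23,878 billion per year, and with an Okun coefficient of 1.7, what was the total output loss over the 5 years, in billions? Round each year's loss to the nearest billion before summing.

$6,378 billion

Year 2015: gap = -1.7 × (8.95 - 4.4) = -7.735%, loss ≈ 23878 × 7.735/100 ≈ 1847.
Year 2016: gap = -1.7 × (7.79 - 4.4) = -5.763%, loss ≈ 23878 × 5.763/100 ≈ 1376.
Year 2017: gap = -1.7 × (6.23 - 4.4) = -3.111%, loss ≈ 23878 × 3.111/100 ≈ 743.
Year 2018: gap = -1.7 × (5.69 - 4.4) = -2.193%, loss ≈ 23878 × 2.193/100 ≈ 524.
Year 2019: gap = -1.7 × (9.05 - 4.4) = -7.905%, loss ≈ 23878 × 7.905/100 ≈ 1888.
Total lost output = 1847 + 1376 + 743 + 524 + 1888 = 6378 billion.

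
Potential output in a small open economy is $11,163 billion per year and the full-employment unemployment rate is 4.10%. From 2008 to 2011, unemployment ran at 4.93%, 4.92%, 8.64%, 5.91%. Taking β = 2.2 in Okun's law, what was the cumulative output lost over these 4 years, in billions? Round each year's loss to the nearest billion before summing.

$1,965 billion

Year 2008: gap = -2.2 × (4.93 - 4.1) = -1.826%, loss ≈ 11163 × 1.826/100 ≈ 204.
Year 2009: gap = -2.2 × (4.92 - 4.1) = -1.804%, loss ≈ 11163 × 1.804/100 ≈ 201.
Year 2010: gap = -2.2 × (8.64 - 4.1) = -9.988%, loss ≈ 11163 × 9.988/100 ≈ 1115.
Year 2011: gap = -2.2 × (5.91 - 4.1) = -3.982%, loss ≈ 11163 × 3.982/100 ≈ 445.
Total lost output = 204 + 201 + 1115 + 445 = 1965 billion.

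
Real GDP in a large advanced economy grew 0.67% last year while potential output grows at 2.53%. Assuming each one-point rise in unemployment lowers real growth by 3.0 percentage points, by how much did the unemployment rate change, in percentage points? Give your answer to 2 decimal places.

Growth-rate Okun's law: g_Y = g_Y* - β × Δu, so Δu = (g_Y* - g_Y)/β.
Δu = (2.53 - 0.67)/3.0 = 1.86/3.0 = 0.62 percentage points.

0.62 percentage points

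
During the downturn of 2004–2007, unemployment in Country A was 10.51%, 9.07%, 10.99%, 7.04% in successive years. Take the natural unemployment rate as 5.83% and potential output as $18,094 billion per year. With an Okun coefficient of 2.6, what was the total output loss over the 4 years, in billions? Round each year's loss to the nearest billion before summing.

$6,722 billion

Year 2004: gap = -2.6 × (10.51 - 5.83) = -12.168%, loss ≈ 18094 × 12.168/100 ≈ 2202.
Year 2005: gap = -2.6 × (9.07 - 5.83) = -8.424%, loss ≈ 18094 × 8.424/100 ≈ 1524.
Year 2006: gap = -2.6 × (10.99 - 5.83) = -13.416%, loss ≈ 18094 × 13.416/100 ≈ 2427.
Year 2007: gap = -2.6 × (7.04 - 5.83) = -3.146%, loss ≈ 18094 × 3.146/100 ≈ 569.
Total lost output = 2202 + 1524 + 2427 + 569 = 6722 billion.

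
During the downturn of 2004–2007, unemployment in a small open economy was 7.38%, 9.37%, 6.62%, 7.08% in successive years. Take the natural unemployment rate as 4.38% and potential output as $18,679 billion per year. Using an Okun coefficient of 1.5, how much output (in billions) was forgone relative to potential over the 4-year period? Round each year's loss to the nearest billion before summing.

$3,623 billion

Year 2004: gap = -1.5 × (7.38 - 4.38) = -4.5%, loss ≈ 18679 × 4.5/100 ≈ 841.
Year 2005: gap = -1.5 × (9.37 - 4.38) = -7.485%, loss ≈ 18679 × 7.485/100 ≈ 1398.
Year 2006: gap = -1.5 × (6.62 - 4.38) = -3.36%, loss ≈ 18679 × 3.36/100 ≈ 628.
Year 2007: gap = -1.5 × (7.08 - 4.38) = -4.05%, loss ≈ 18679 × 4.05/100 ≈ 756.
Total lost output = 841 + 1398 + 628 + 756 = 3623 billion.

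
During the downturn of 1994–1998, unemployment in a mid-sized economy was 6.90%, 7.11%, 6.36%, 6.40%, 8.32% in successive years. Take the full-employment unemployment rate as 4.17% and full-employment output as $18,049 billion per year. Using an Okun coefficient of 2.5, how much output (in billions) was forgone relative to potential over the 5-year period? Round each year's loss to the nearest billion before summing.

$6,426 billion

Year 1994: gap = -2.5 × (6.9 - 4.17) = -6.825%, loss ≈ 18049 × 6.825/100 ≈ 1232.
Year 1995: gap = -2.5 × (7.11 - 4.17) = -7.35%, loss ≈ 18049 × 7.35/100 ≈ 1327.
Year 1996: gap = -2.5 × (6.36 - 4.17) = -5.475%, loss ≈ 18049 × 5.475/100 ≈ 988.
Year 1997: gap = -2.5 × (6.4 - 4.17) = -5.575%, loss ≈ 18049 × 5.575/100 ≈ 1006.
Year 1998: gap = -2.5 × (8.32 - 4.17) = -10.375%, loss ≈ 18049 × 10.375/100 ≈ 1873.
Total lost output = 1232 + 1327 + 988 + 1006 + 1873 = 6426 billion.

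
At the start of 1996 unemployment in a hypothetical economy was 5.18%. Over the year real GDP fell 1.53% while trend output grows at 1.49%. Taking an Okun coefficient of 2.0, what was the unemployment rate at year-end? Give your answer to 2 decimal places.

Growth-rate Okun's law: g_Y = g_Y* - β × Δu, so Δu = (g_Y* - g_Y)/β.
Δu = (1.49 + 1.53)/2.0 = 3.02/2.0 = 1.51 percentage points.
Year-end unemployment = 5.18 + 1.51 = 6.69%.

6.69%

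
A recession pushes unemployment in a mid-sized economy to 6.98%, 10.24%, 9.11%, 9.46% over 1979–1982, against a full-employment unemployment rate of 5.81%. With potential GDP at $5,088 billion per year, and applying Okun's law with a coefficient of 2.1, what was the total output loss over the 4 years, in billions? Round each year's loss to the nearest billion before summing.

$1,341 billion

Year 1979: gap = -2.1 × (6.98 - 5.81) = -2.457%, loss ≈ 5088 × 2.457/100 ≈ 125.
Year 1980: gap = -2.1 × (10.24 - 5.81) = -9.303%, loss ≈ 5088 × 9.303/100 ≈ 473.
Year 1981: gap = -2.1 × (9.11 - 5.81) = -6.93%, loss ≈ 5088 × 6.93/100 ≈ 353.
Year 1982: gap = -2.1 × (9.46 - 5.81) = -7.665%, loss ≈ 5088 × 7.665/100 ≈ 390.
Total lost output = 125 + 473 + 353 + 390 = 1341 billion.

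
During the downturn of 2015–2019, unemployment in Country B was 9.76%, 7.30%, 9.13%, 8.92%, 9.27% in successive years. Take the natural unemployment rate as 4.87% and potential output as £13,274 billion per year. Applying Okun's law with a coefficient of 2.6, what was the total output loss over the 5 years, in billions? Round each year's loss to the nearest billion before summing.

£6,914 billion

Year 2015: gap = -2.6 × (9.76 - 4.87) = -12.714%, loss ≈ 13274 × 12.714/100 ≈ 1688.
Year 2016: gap = -2.6 × (7.3 - 4.87) = -6.318%, loss ≈ 13274 × 6.318/100 ≈ 839.
Year 2017: gap = -2.6 × (9.13 - 4.87) = -11.076%, loss ≈ 13274 × 11.076/100 ≈ 1470.
Year 2018: gap = -2.6 × (8.92 - 4.87) = -10.53%, loss ≈ 13274 × 10.53/100 ≈ 1398.
Year 2019: gap = -2.6 × (9.27 - 4.87) = -11.44%, loss ≈ 13274 × 11.44/100 ≈ 1519.
Total lost output = 1688 + 839 + 1470 + 1398 + 1519 = 6914 billion.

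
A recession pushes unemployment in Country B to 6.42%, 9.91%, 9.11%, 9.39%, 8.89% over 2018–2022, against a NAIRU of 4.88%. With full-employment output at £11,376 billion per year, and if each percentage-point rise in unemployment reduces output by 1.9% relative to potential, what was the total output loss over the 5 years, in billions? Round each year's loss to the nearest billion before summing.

Year 2018: gap = -1.9 × (6.42 - 4.88) = -2.926%, loss ≈ 11376 × 2.926/100 ≈ 333.
Year 2019: gap = -1.9 × (9.91 - 4.88) = -9.557%, loss ≈ 11376 × 9.557/100 ≈ 1087.
Year 2020: gap = -1.9 × (9.11 - 4.88) = -8.037%, loss ≈ 11376 × 8.037/100 ≈ 914.
Year 2021: gap = -1.9 × (9.39 - 4.88) = -8.569%, loss ≈ 11376 × 8.569/100 ≈ 975.
Year 2022: gap = -1.9 × (8.89 - 4.88) = -7.619%, loss ≈ 11376 × 7.619/100 ≈ 867.
Total lost output = 333 + 1087 + 914 + 975 + 867 = 4176 billion.

£4,176 billion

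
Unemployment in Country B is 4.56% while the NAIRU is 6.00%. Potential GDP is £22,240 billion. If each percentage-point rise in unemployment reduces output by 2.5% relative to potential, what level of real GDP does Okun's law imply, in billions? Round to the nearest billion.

Unemployment gap = 4.56 - 6 = -1.44 points, so the output gap is -2.5 × (-1.44) = 3.6%.
Actual GDP = 22240 × (1 + 3.6/100) = 22240 × 1.036 ≈ 23041 billion.

£23,041 billion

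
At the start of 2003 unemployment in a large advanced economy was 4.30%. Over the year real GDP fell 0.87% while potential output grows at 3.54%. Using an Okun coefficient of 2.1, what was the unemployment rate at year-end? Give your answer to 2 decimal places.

6.40%

Growth-rate Okun's law: g_Y = g_Y* - β × Δu, so Δu = (g_Y* - g_Y)/β.
Δu = (3.54 + 0.87)/2.1 = 4.41/2.1 = 2.10 percentage points.
Year-end unemployment = 4.3 + 2.1 = 6.40%.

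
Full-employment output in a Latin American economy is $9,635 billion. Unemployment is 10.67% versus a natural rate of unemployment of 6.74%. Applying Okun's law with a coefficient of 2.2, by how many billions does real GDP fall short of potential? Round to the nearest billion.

Output gap = -2.2 × (10.67 - 6.74) = -2.2 × 3.93 = -8.646%.
Actual GDP ≈ 9635 × 0.91354 ≈ 8802 billion, so the shortfall is 9635 - 8802 = 833 billion.

$833 billion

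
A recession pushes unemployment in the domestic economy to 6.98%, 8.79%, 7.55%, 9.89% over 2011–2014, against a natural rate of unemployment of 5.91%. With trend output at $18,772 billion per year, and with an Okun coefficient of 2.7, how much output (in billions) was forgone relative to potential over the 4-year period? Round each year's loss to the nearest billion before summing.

$4,850 billion

Year 2011: gap = -2.7 × (6.98 - 5.91) = -2.889%, loss ≈ 18772 × 2.889/100 ≈ 542.
Year 2012: gap = -2.7 × (8.79 - 5.91) = -7.776%, loss ≈ 18772 × 7.776/100 ≈ 1460.
Year 2013: gap = -2.7 × (7.55 - 5.91) = -4.428%, loss ≈ 18772 × 4.428/100 ≈ 831.
Year 2014: gap = -2.7 × (9.89 - 5.91) = -10.746%, loss ≈ 18772 × 10.746/100 ≈ 2017.
Total lost output = 542 + 1460 + 831 + 2017 = 4850 billion.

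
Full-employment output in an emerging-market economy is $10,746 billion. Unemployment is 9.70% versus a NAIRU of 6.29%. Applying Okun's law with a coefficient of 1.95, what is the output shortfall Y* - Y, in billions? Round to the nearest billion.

$715 billion

Output gap = -1.95 × (9.7 - 6.29) = -1.95 × 3.41 = -6.6495%.
Actual GDP ≈ 10746 × 0.933505 ≈ 10031 billion, so the shortfall is 10746 - 10031 = 715 billion.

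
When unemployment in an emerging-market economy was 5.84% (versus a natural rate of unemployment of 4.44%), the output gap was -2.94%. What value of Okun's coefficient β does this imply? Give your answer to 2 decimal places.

β ≈ 2.10

Okun's law: output gap = -β × (u - u*).
-2.94 = -β × (5.84 - 4.44) = -β × 1.4, so β = 2.94/1.4 = 2.10.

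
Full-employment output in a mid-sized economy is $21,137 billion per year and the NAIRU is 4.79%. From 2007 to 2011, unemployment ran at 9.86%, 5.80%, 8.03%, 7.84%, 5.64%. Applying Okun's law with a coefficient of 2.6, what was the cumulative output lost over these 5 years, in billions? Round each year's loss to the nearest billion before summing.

Year 2007: gap = -2.6 × (9.86 - 4.79) = -13.182%, loss ≈ 21137 × 13.182/100 ≈ 2786.
Year 2008: gap = -2.6 × (5.8 - 4.79) = -2.626%, loss ≈ 21137 × 2.626/100 ≈ 555.
Year 2009: gap = -2.6 × (8.03 - 4.79) = -8.424%, loss ≈ 21137 × 8.424/100 ≈ 1781.
Year 2010: gap = -2.6 × (7.84 - 4.79) = -7.93%, loss ≈ 21137 × 7.93/100 ≈ 1676.
Year 2011: gap = -2.6 × (5.64 - 4.79) = -2.21%, loss ≈ 21137 × 2.21/100 ≈ 467.
Total lost output = 2786 + 555 + 1781 + 1676 + 467 = 7265 billion.

$7,265 billion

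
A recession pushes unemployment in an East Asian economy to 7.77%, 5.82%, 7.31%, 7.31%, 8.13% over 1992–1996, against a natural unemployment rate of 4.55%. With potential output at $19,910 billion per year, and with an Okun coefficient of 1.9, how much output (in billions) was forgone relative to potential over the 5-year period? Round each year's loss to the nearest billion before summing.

Year 1992: gap = -1.9 × (7.77 - 4.55) = -6.118%, loss ≈ 19910 × 6.118/100 ≈ 1218.
Year 1993: gap = -1.9 × (5.82 - 4.55) = -2.413%, loss ≈ 19910 × 2.413/100 ≈ 480.
Year 1994: gap = -1.9 × (7.31 - 4.55) = -5.244%, loss ≈ 19910 × 5.244/100 ≈ 1044.
Year 1995: gap = -1.9 × (7.31 - 4.55) = -5.244%, loss ≈ 19910 × 5.244/100 ≈ 1044.
Year 1996: gap = -1.9 × (8.13 - 4.55) = -6.802%, loss ≈ 19910 × 6.802/100 ≈ 1354.
Total lost output = 1218 + 480 + 1044 + 1044 + 1354 = 5140 billion.

$5,140 billion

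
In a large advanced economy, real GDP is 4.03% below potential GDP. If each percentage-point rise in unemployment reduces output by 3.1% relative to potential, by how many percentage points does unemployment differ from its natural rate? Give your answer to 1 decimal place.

1.3 percentage points

Okun's law: output gap = -β × (u - u*), so u - u* = -(output gap)/β.
u - u* = -(-4.03)/3.1 = 1.3 percentage points.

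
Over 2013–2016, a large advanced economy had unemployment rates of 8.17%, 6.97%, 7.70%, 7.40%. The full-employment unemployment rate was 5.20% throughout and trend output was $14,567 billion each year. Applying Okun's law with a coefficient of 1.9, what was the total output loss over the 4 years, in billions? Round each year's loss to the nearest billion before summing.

Year 2013: gap = -1.9 × (8.17 - 5.2) = -5.643%, loss ≈ 14567 × 5.643/100 ≈ 822.
Year 2014: gap = -1.9 × (6.97 - 5.2) = -3.363%, loss ≈ 14567 × 3.363/100 ≈ 490.
Year 2015: gap = -1.9 × (7.7 - 5.2) = -4.75%, loss ≈ 14567 × 4.75/100 ≈ 692.
Year 2016: gap = -1.9 × (7.4 - 5.2) = -4.18%, loss ≈ 14567 × 4.18/100 ≈ 609.
Total lost output = 822 + 490 + 692 + 609 = 2613 billion.

$2,613 billion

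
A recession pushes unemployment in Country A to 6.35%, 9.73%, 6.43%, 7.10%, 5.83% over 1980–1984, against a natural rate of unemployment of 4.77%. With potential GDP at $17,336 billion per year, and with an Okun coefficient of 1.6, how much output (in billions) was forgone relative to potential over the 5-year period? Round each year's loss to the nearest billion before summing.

Year 1980: gap = -1.6 × (6.35 - 4.77) = -2.528%, loss ≈ 17336 × 2.528/100 ≈ 438.
Year 1981: gap = -1.6 × (9.73 - 4.77) = -7.936%, loss ≈ 17336 × 7.936/100 ≈ 1376.
Year 1982: gap = -1.6 × (6.43 - 4.77) = -2.656%, loss ≈ 17336 × 2.656/100 ≈ 460.
Year 1983: gap = -1.6 × (7.1 - 4.77) = -3.728%, loss ≈ 17336 × 3.728/100 ≈ 646.
Year 1984: gap = -1.6 × (5.83 - 4.77) = -1.696%, loss ≈ 17336 × 1.696/100 ≈ 294.
Total lost output = 438 + 1376 + 460 + 646 + 294 = 3214 billion.

$3,214 billion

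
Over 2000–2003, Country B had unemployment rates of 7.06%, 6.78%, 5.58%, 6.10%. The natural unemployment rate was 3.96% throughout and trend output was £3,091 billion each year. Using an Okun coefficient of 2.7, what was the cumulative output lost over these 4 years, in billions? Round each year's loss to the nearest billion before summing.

£808 billion

Year 2000: gap = -2.7 × (7.06 - 3.96) = -8.37%, loss ≈ 3091 × 8.37/100 ≈ 259.
Year 2001: gap = -2.7 × (6.78 - 3.96) = -7.614%, loss ≈ 3091 × 7.614/100 ≈ 235.
Year 2002: gap = -2.7 × (5.58 - 3.96) = -4.374%, loss ≈ 3091 × 4.374/100 ≈ 135.
Year 2003: gap = -2.7 × (6.1 - 3.96) = -5.778%, loss ≈ 3091 × 5.778/100 ≈ 179.
Total lost output = 259 + 235 + 135 + 179 = 808 billion.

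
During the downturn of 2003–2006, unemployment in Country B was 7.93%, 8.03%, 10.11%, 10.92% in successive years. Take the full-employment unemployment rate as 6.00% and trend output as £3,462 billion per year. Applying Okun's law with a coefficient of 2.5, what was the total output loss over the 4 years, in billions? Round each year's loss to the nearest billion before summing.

£1,125 billion

Year 2003: gap = -2.5 × (7.93 - 6) = -4.825%, loss ≈ 3462 × 4.825/100 ≈ 167.
Year 2004: gap = -2.5 × (8.03 - 6) = -5.075%, loss ≈ 3462 × 5.075/100 ≈ 176.
Year 2005: gap = -2.5 × (10.11 - 6) = -10.275%, loss ≈ 3462 × 10.275/100 ≈ 356.
Year 2006: gap = -2.5 × (10.92 - 6) = -12.3%, loss ≈ 3462 × 12.3/100 ≈ 426.
Total lost output = 167 + 176 + 356 + 426 = 1125 billion.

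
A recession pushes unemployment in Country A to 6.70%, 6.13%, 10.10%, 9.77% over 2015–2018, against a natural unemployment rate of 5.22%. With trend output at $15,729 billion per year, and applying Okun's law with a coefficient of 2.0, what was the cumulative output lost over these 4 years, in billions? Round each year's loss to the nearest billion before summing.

Year 2015: gap = -2.0 × (6.7 - 5.22) = -2.96%, loss ≈ 15729 × 2.96/100 ≈ 466.
Year 2016: gap = -2.0 × (6.13 - 5.22) = -1.82%, loss ≈ 15729 × 1.82/100 ≈ 286.
Year 2017: gap = -2.0 × (10.1 - 5.22) = -9.76%, loss ≈ 15729 × 9.76/100 ≈ 1535.
Year 2018: gap = -2.0 × (9.77 - 5.22) = -9.1%, loss ≈ 15729 × 9.1/100 ≈ 1431.
Total lost output = 466 + 286 + 1535 + 1431 = 3718 billion.

$3,718 billion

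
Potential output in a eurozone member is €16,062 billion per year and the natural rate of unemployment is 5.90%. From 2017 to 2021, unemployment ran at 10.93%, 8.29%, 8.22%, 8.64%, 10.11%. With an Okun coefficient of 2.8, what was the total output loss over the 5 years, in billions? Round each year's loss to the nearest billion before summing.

Year 2017: gap = -2.8 × (10.93 - 5.9) = -14.084%, loss ≈ 16062 × 14.084/100 ≈ 2262.
Year 2018: gap = -2.8 × (8.29 - 5.9) = -6.692%, loss ≈ 16062 × 6.692/100 ≈ 1075.
Year 2019: gap = -2.8 × (8.22 - 5.9) = -6.496%, loss ≈ 16062 × 6.496/100 ≈ 1043.
Year 2020: gap = -2.8 × (8.64 - 5.9) = -7.672%, loss ≈ 16062 × 7.672/100 ≈ 1232.
Year 2021: gap = -2.8 × (10.11 - 5.9) = -11.788%, loss ≈ 16062 × 11.788/100 ≈ 1893.
Total lost output = 2262 + 1075 + 1043 + 1232 + 1893 = 7505 billion.

€7,505 billion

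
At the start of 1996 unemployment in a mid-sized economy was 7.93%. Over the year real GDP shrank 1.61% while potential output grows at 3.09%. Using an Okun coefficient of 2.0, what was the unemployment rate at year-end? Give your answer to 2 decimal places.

Growth-rate Okun's law: g_Y = g_Y* - β × Δu, so Δu = (g_Y* - g_Y)/β.
Δu = (3.09 + 1.61)/2.0 = 4.7/2.0 = 2.35 percentage points.
Year-end unemployment = 7.93 + 2.35 = 10.28%.

10.28%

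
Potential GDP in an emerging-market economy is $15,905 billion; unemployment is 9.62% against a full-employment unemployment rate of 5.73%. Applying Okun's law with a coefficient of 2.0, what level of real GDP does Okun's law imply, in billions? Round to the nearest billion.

$14,668 billion

Unemployment gap = 9.62 - 5.73 = 3.89 points, so the output gap is -2 × 3.89 = -7.78%.
Actual GDP = 15905 × (1 - 7.78/100) = 15905 × 0.9222 ≈ 14668 billion.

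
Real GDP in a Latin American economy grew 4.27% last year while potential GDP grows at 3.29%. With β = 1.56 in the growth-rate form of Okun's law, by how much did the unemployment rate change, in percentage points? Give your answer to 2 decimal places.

-0.63 percentage points

Growth-rate Okun's law: g_Y = g_Y* - β × Δu, so Δu = (g_Y* - g_Y)/β.
Δu = (3.29 - 4.27)/1.56 = -0.98/1.56 = -0.63 percentage points.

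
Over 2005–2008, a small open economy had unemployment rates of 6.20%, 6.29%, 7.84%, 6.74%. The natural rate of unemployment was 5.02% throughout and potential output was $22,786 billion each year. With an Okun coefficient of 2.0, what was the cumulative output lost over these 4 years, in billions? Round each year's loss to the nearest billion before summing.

$3,186 billion

Year 2005: gap = -2.0 × (6.2 - 5.02) = -2.36%, loss ≈ 22786 × 2.36/100 ≈ 538.
Year 2006: gap = -2.0 × (6.29 - 5.02) = -2.54%, loss ≈ 22786 × 2.54/100 ≈ 579.
Year 2007: gap = -2.0 × (7.84 - 5.02) = -5.64%, loss ≈ 22786 × 5.64/100 ≈ 1285.
Year 2008: gap = -2.0 × (6.74 - 5.02) = -3.44%, loss ≈ 22786 × 3.44/100 ≈ 784.
Total lost output = 538 + 579 + 1285 + 784 = 3186 billion.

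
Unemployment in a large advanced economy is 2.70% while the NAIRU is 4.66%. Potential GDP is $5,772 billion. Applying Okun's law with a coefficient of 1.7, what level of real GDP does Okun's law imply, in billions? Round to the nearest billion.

Unemployment gap = 2.7 - 4.66 = -1.96 points, so the output gap is -1.7 × (-1.96) = 3.332%.
Actual GDP = 5772 × (1 + 3.332/100) = 5772 × 1.03332 ≈ 5964 billion.

$5,964 billion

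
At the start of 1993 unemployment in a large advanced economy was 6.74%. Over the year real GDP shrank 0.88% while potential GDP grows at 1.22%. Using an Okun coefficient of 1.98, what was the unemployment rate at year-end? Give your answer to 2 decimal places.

7.80%

Growth-rate Okun's law: g_Y = g_Y* - β × Δu, so Δu = (g_Y* - g_Y)/β.
Δu = (1.22 + 0.88)/1.98 = 2.1/1.98 = 1.06 percentage points.
Year-end unemployment = 6.74 + 1.06 = 7.80%.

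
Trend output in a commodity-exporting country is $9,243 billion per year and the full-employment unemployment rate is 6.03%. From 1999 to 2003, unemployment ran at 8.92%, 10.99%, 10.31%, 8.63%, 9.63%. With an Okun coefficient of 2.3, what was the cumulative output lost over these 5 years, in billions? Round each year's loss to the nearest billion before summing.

Year 1999: gap = -2.3 × (8.92 - 6.03) = -6.647%, loss ≈ 9243 × 6.647/100 ≈ 614.
Year 2000: gap = -2.3 × (10.99 - 6.03) = -11.408%, loss ≈ 9243 × 11.408/100 ≈ 1054.
Year 2001: gap = -2.3 × (10.31 - 6.03) = -9.844%, loss ≈ 9243 × 9.844/100 ≈ 910.
Year 2002: gap = -2.3 × (8.63 - 6.03) = -5.98%, loss ≈ 9243 × 5.98/100 ≈ 553.
Year 2003: gap = -2.3 × (9.63 - 6.03) = -8.28%, loss ≈ 9243 × 8.28/100 ≈ 765.
Total lost output = 614 + 1054 + 910 + 553 + 765 = 3896 billion.

$3,896 billion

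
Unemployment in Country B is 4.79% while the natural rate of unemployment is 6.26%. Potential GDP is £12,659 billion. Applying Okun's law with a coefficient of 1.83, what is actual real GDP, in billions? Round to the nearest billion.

£13,000 billion

Unemployment gap = 4.79 - 6.26 = -1.47 points, so the output gap is -1.83 × (-1.47) = 2.6901%.
Actual GDP = 12659 × (1 + 2.6901/100) = 12659 × 1.026901 ≈ 13000 billion.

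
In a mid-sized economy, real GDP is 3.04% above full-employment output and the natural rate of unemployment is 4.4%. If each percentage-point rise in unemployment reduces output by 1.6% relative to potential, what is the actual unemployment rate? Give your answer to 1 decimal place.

2.5%

From Okun's law, u - u* = -(output gap)/β = -(3.04)/1.6 = -1.9 points.
So u = 4.4 - 1.9 = 2.5%.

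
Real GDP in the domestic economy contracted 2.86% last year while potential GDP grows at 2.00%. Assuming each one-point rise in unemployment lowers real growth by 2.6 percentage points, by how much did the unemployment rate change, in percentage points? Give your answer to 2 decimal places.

Growth-rate Okun's law: g_Y = g_Y* - β × Δu, so Δu = (g_Y* - g_Y)/β.
Δu = (2 + 2.86)/2.6 = 4.86/2.6 = 1.87 percentage points.

1.87 percentage points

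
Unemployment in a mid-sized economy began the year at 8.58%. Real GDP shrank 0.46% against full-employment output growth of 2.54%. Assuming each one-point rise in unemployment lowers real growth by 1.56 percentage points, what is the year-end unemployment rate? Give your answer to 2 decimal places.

Growth-rate Okun's law: g_Y = g_Y* - β × Δu, so Δu = (g_Y* - g_Y)/β.
Δu = (2.54 + 0.46)/1.56 = 3/1.56 = 1.92 percentage points.
Year-end unemployment = 8.58 + 1.92 = 10.50%.

10.50%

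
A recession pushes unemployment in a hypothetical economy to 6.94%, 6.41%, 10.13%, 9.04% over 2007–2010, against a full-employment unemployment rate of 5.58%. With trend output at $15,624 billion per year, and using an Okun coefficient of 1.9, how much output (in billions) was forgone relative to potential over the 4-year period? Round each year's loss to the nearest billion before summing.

$3,028 billion

Year 2007: gap = -1.9 × (6.94 - 5.58) = -2.584%, loss ≈ 15624 × 2.584/100 ≈ 404.
Year 2008: gap = -1.9 × (6.41 - 5.58) = -1.577%, loss ≈ 15624 × 1.577/100 ≈ 246.
Year 2009: gap = -1.9 × (10.13 - 5.58) = -8.645%, loss ≈ 15624 × 8.645/100 ≈ 1351.
Year 2010: gap = -1.9 × (9.04 - 5.58) = -6.574%, loss ≈ 15624 × 6.574/100 ≈ 1027.
Total lost output = 404 + 246 + 1351 + 1027 = 3028 billion.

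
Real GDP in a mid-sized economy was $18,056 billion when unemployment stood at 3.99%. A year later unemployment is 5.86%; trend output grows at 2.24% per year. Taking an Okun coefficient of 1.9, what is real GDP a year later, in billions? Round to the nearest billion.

$17,819 billion

Δu = 5.86 - 3.99 = 1.87 points.
Okun's law (growth form): g_Y = g_Y* - β × Δu = 2.24 - 1.9 × (1.87) = 2.24 - 3.553 = -1.313%.
Real GDP in the next year = 18056 × (1 - 1.313/100) = 18056 × 0.98687 ≈ 17819 billion.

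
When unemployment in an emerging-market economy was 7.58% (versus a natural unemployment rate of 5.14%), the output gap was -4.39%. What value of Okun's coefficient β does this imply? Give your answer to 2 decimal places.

Okun's law: output gap = -β × (u - u*).
-4.39 = -β × (7.58 - 5.14) = -β × 2.44, so β = 4.39/2.44 = 1.80.

β ≈ 1.80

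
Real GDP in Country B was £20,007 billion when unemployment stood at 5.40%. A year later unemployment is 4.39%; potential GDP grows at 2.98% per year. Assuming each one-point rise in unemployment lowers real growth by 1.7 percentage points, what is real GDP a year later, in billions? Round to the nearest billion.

£20,947 billion

Δu = 4.39 - 5.4 = -1.01 points.
Okun's law (growth form): g_Y = g_Y* - β × Δu = 2.98 - 1.7 × (-1.01) = 2.98 + 1.717 = 4.697%.
Real GDP in the next year = 20007 × (1 + 4.697/100) = 20007 × 1.04697 ≈ 20947 billion.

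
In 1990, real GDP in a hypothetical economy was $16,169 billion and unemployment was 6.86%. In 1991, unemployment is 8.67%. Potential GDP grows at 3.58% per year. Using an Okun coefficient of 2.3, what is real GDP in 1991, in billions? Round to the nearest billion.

Δu = 8.67 - 6.86 = 1.81 points.
Okun's law (growth form): g_Y = g_Y* - β × Δu = 3.58 - 2.3 × (1.81) = 3.58 - 4.163 = -0.583%.
Real GDP in the next year = 16169 × (1 - 0.583/100) = 16169 × 0.99417 ≈ 16075 billion.

$16,075 billion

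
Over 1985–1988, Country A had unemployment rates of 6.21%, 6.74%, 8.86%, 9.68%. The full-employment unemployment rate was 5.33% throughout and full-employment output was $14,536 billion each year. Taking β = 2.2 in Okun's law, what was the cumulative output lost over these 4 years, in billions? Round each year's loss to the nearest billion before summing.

Year 1985: gap = -2.2 × (6.21 - 5.33) = -1.936%, loss ≈ 14536 × 1.936/100 ≈ 281.
Year 1986: gap = -2.2 × (6.74 - 5.33) = -3.102%, loss ≈ 14536 × 3.102/100 ≈ 451.
Year 1987: gap = -2.2 × (8.86 - 5.33) = -7.766%, loss ≈ 14536 × 7.766/100 ≈ 1129.
Year 1988: gap = -2.2 × (9.68 - 5.33) = -9.57%, loss ≈ 14536 × 9.57/100 ≈ 1391.
Total lost output = 281 + 451 + 1129 + 1391 = 3252 billion.

$3,252 billion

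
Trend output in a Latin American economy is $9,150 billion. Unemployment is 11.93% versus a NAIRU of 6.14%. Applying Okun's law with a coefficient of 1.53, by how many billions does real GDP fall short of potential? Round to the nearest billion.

$811 billion

Output gap = -1.53 × (11.93 - 6.14) = -1.53 × 5.79 = -8.8587%.
Actual GDP ≈ 9150 × 0.911413 ≈ 8339 billion, so the shortfall is 9150 - 8339 = 811 billion.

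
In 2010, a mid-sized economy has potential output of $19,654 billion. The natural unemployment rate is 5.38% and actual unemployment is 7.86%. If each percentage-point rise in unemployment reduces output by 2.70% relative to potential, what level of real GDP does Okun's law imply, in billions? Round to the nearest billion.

Unemployment gap = 7.86 - 5.38 = 2.48 points, so the output gap is -2.7 × 2.48 = -6.696%.
Actual GDP = 19654 × (1 - 6.696/100) = 19654 × 0.93304 ≈ 18338 billion.

$18,338 billion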